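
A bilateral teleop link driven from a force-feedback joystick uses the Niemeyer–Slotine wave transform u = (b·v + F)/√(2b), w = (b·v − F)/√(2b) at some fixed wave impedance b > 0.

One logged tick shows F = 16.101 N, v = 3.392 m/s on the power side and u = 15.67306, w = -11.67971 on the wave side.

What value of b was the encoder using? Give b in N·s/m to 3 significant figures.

u + w = 3.99335;  u + w = √(2b)·v, so √(2b) = 3.99335/3.392 = 1.17728.
b = (√(2b))²/2 = 1.38600/2 = 0.69300.
(Check via u − w = 2F/√(2b): u − w = 27.35277, 2F/√(2b) = 27.35277.)

b = 0.693 N·s/m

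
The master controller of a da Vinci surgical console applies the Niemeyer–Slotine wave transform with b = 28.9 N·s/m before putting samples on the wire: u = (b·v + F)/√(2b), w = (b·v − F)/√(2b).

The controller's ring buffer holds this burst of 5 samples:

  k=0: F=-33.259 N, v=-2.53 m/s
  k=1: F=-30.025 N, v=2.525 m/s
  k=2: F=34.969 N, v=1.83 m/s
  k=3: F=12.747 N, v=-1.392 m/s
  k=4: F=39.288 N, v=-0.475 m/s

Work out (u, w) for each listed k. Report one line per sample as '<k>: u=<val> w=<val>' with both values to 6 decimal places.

0: u=-13.991998 w=-5.242659
1: u=5.649031 w=13.547612
2: u=11.555999 w=2.356816
3: u=-3.614775 w=-6.968088
4: u=3.362060 w=-6.973310

k=0: b·v=28.9×(-2.53)=-73.117000; √(2b)=7.602631; u=(-73.117000+(-33.259))/7.602631=-13.991998, w=(-73.117000−(-33.259))/7.602631=-5.242659
k=1: b·v=28.9×2.525=72.972500; √(2b)=7.602631; u=(72.972500+(-30.025))/7.602631=5.649031, w=(72.972500−(-30.025))/7.602631=13.547612
k=2: b·v=28.9×1.83=52.887000; √(2b)=7.602631; u=(52.887000+34.969)/7.602631=11.555999, w=(52.887000−34.969)/7.602631=2.356816
k=3: b·v=28.9×(-1.392)=-40.228800; √(2b)=7.602631; u=(-40.228800+12.747)/7.602631=-3.614775, w=(-40.228800−12.747)/7.602631=-6.968088
k=4: b·v=28.9×(-0.475)=-13.727500; √(2b)=7.602631; u=(-13.727500+39.288)/7.602631=3.362060, w=(-13.727500−39.288)/7.602631=-6.973310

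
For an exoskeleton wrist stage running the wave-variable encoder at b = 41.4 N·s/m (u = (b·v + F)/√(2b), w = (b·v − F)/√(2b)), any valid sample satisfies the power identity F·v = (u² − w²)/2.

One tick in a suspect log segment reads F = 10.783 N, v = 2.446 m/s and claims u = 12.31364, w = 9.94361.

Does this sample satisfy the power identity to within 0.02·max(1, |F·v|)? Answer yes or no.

yes

F·v = 10.783×2.446 = 26.37522 W.
(u² − w²)/2 = (151.62573 − 98.87538)/2 = 26.37518 W.
|Δ| = 0.00004;  2% of max(1, |F·v|) = 0.52750.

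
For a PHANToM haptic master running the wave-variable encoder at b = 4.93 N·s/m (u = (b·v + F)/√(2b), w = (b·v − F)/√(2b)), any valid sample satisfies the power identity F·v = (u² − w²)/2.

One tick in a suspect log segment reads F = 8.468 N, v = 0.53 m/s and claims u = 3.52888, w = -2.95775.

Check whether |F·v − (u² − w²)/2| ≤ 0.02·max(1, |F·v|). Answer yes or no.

F·v = 8.468×0.53 = 4.4880 W.
(u² − w²)/2 = (12.4530 − 8.7483)/2 = 1.8524 W.
|Δ| = 2.6357;  2% of max(1, |F·v|) = 0.0898.

no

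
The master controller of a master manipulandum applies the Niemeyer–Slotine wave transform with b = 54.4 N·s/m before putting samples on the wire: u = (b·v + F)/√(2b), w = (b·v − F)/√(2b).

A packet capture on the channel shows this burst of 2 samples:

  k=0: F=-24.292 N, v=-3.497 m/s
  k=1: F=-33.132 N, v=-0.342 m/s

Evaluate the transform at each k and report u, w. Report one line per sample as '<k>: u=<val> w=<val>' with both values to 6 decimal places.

0: u=-20.567010 w=-15.909231
1: u=-4.960039 w=1.392732

k=0: b·v=54.4×(-3.497)=-190.236800; √(2b)=10.430724; u=(-190.236800+(-24.292))/10.430724=-20.567010, w=(-190.236800−(-24.292))/10.430724=-15.909231
k=1: b·v=54.4×(-0.342)=-18.604800; √(2b)=10.430724; u=(-18.604800+(-33.132))/10.430724=-4.960039, w=(-18.604800−(-33.132))/10.430724=1.392732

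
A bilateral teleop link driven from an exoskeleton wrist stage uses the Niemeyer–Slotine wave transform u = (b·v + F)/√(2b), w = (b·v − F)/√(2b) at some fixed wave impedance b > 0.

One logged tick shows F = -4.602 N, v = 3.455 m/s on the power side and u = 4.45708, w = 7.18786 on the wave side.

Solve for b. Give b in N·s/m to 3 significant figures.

u + w = 11.6449;  u + w = √(2b)·v, so √(2b) = 11.6449/3.455 = 3.3705.
b = (√(2b))²/2 = 11.3600/2 = 5.6800.
(Check via u − w = 2F/√(2b): u − w = -2.7308, 2F/√(2b) = -2.7308.)

b = 5.68 N·s/m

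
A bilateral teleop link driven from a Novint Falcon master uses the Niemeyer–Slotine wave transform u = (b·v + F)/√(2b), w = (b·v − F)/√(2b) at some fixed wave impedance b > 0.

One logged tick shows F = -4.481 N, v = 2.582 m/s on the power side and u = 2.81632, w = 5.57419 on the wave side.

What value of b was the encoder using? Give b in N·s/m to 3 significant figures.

b = 5.28 N·s/m

u + w = 8.39051;  u + w = √(2b)·v, so √(2b) = 8.39051/2.582 = 3.24962.
b = (√(2b))²/2 = 10.56001/2 = 5.28000.
(Check via u − w = 2F/√(2b): u − w = -2.75787, 2F/√(2b) = -2.75786.)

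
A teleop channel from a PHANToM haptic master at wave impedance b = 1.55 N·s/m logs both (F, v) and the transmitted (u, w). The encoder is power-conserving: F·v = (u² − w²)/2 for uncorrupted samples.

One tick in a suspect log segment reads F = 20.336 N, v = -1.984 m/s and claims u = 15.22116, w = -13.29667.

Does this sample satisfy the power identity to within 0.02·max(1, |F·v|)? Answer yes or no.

F·v = 20.336×(-1.984) = -40.34662 W.
(u² − w²)/2 = (231.68371 − 176.80143)/2 = 27.44114 W.
|Δ| = 67.78776;  2% of max(1, |F·v|) = 0.80693.

no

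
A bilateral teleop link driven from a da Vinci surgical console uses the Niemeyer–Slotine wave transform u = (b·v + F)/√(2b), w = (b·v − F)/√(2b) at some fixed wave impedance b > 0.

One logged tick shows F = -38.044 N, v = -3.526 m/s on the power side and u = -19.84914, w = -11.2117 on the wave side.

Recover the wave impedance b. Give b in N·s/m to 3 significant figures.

u + w = -31.06084;  u + w = √(2b)·v, so √(2b) = -31.06084/(-3.526) = 8.80909.
b = (√(2b))²/2 = 77.60001/2 = 38.80000.
(Check via u − w = 2F/√(2b): u − w = -8.63744, 2F/√(2b) = -8.63744.)

b = 38.8 N·s/m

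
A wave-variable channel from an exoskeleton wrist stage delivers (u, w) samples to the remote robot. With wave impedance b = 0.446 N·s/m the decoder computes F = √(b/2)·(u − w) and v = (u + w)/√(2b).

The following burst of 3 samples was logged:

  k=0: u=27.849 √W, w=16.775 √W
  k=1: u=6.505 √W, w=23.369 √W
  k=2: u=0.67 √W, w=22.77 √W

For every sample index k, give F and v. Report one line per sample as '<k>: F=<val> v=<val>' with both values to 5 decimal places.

k=0: u−w=11.07400, u+w=44.62400; √(b/2)=0.47223, √(2b)=0.94446; F=0.47223×11.074=5.22946, v=44.62400/0.94446=47.24829
k=1: u−w=-16.86400, u+w=29.87400; √(b/2)=0.47223, √(2b)=0.94446; F=0.47223×(-16.864)=-7.96367, v=29.87400/0.94446=31.63086
k=2: u−w=-22.10000, u+w=23.44000; √(b/2)=0.47223, √(2b)=0.94446; F=0.47223×(-22.1)=-10.43626, v=23.44000/0.94446=24.81848

0: F=5.22946 v=47.24829
1: F=-7.96367 v=31.63086
2: F=-10.43626 v=24.81848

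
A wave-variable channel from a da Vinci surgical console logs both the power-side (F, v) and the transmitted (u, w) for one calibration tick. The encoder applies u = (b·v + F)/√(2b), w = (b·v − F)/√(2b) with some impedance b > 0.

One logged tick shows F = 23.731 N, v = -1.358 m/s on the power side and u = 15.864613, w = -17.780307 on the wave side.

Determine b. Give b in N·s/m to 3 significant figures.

u + w = -1.915694;  u + w = √(2b)·v, so √(2b) = -1.915694/(-1.358) = 1.410673.
b = (√(2b))²/2 = 1.989998/2 = 0.994999.
(Check via u − w = 2F/√(2b): u − w = 33.644920, 2F/√(2b) = 33.644933.)

b = 0.995 N·s/m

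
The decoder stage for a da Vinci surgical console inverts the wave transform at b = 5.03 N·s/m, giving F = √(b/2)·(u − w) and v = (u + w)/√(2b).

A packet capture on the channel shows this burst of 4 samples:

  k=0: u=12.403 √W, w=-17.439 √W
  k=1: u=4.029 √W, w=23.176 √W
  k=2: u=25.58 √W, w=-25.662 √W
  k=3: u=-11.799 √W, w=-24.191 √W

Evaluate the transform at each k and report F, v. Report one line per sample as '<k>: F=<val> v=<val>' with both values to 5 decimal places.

k=0: u−w=29.84200, u+w=-5.03600; √(b/2)=1.58588, √(2b)=3.17175; F=1.58588×29.842=47.32569, v=-5.03600/3.17175=-1.58777
k=1: u−w=-19.14700, u+w=27.20500; √(b/2)=1.58588, √(2b)=3.17175; F=1.58588×(-19.147)=-30.36475, v=27.20500/3.17175=8.57728
k=2: u−w=51.24200, u+w=-0.08200; √(b/2)=1.58588, √(2b)=3.17175; F=1.58588×51.242=81.26341, v=-0.08200/3.17175=-0.02585
k=3: u−w=12.39200, u+w=-35.99000; √(b/2)=1.58588, √(2b)=3.17175; F=1.58588×12.392=19.65216, v=-35.99000/3.17175=-11.34705

0: F=47.32569 v=-1.58777
1: F=-30.36475 v=8.57728
2: F=81.26341 v=-0.02585
3: F=19.65216 v=-11.34705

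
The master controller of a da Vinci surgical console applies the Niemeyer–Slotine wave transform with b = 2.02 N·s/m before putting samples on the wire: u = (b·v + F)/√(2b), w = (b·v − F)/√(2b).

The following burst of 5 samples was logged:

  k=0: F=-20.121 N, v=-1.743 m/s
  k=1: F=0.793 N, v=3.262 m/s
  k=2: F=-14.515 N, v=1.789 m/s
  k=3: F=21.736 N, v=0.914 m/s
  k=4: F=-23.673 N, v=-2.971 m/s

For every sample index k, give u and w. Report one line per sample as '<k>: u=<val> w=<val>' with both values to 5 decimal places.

k=0: b·v=2.02×(-1.743)=-3.52086; √(2b)=2.00998; u=(-3.52086+(-20.121))/2.00998=-11.76226, w=(-3.52086−(-20.121))/2.00998=8.25888
k=1: b·v=2.02×3.262=6.58924; √(2b)=2.00998; u=(6.58924+0.793)/2.00998=3.67280, w=(6.58924−0.793)/2.00998=2.88374
k=2: b·v=2.02×1.789=3.61378; √(2b)=2.00998; u=(3.61378+(-14.515))/2.00998=-5.42356, w=(3.61378−(-14.515))/2.00998=9.01941
k=3: b·v=2.02×0.914=1.84628; √(2b)=2.00998; u=(1.84628+21.736)/2.00998=11.73262, w=(1.84628−21.736)/2.00998=-9.89551
k=4: b·v=2.02×(-2.971)=-6.00142; √(2b)=2.00998; u=(-6.00142+(-23.673))/2.00998=-14.76358, w=(-6.00142−(-23.673))/2.00998=8.79194

0: u=-11.76226 w=8.25888
1: u=3.67280 w=2.88374
2: u=-5.42356 w=9.01941
3: u=11.73262 w=-9.89551
4: u=-14.76358 w=8.79194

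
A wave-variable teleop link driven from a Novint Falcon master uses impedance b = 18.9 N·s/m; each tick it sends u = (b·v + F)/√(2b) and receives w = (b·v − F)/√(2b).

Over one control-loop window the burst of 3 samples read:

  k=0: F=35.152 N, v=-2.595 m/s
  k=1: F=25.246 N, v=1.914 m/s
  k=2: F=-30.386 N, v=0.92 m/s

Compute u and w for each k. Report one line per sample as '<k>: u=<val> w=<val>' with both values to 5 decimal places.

k=0: b·v=18.9×(-2.595)=-49.04550; √(2b)=6.14817; u=(-49.04550+35.152)/6.14817=-2.25978, w=(-49.04550−35.152)/6.14817=-13.69472
k=1: b·v=18.9×1.914=36.17460; √(2b)=6.14817; u=(36.17460+25.246)/6.14817=9.99006, w=(36.17460−25.246)/6.14817=1.77754
k=2: b·v=18.9×0.92=17.38800; √(2b)=6.14817; u=(17.38800+(-30.386))/6.14817=-2.11412, w=(17.38800−(-30.386))/6.14817=7.77044

0: u=-2.25978 w=-13.69472
1: u=9.99006 w=1.77754
2: u=-2.11412 w=7.77044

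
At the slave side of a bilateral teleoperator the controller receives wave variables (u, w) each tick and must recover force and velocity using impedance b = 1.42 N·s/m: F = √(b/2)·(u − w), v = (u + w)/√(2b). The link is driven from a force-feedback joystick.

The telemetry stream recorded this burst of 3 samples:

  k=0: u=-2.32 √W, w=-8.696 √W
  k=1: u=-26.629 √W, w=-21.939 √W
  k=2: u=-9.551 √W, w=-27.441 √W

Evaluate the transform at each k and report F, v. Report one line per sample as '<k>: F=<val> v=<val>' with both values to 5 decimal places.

0: F=5.37251 v=-6.53679
1: F=-3.95186 v=-28.81981
2: F=15.07438 v=-21.95071

k=0: u−w=6.37600, u+w=-11.01600; √(b/2)=0.84261, √(2b)=1.68523; F=0.84261×6.376=5.37251, v=-11.01600/1.68523=-6.53679
k=1: u−w=-4.69000, u+w=-48.56800; √(b/2)=0.84261, √(2b)=1.68523; F=0.84261×(-4.69)=-3.95186, v=-48.56800/1.68523=-28.81981
k=2: u−w=17.89000, u+w=-36.99200; √(b/2)=0.84261, √(2b)=1.68523; F=0.84261×17.89=15.07438, v=-36.99200/1.68523=-21.95071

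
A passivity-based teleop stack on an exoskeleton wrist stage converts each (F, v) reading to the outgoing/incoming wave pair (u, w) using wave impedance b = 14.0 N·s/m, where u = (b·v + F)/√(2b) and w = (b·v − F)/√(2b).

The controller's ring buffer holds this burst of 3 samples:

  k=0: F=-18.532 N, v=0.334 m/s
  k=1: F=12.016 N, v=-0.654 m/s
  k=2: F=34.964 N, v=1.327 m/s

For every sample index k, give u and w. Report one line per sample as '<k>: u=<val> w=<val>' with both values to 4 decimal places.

0: u=-2.6185 w=4.3859
1: u=0.5405 w=-4.0011
2: u=10.1185 w=-3.0967

k=0: b·v=14.0×0.334=4.6760; √(2b)=5.2915; u=(4.6760+(-18.532))/5.2915=-2.6185, w=(4.6760−(-18.532))/5.2915=4.3859
k=1: b·v=14.0×(-0.654)=-9.1560; √(2b)=5.2915; u=(-9.1560+12.016)/5.2915=0.5405, w=(-9.1560−12.016)/5.2915=-4.0011
k=2: b·v=14.0×1.327=18.5780; √(2b)=5.2915; u=(18.5780+34.964)/5.2915=10.1185, w=(18.5780−34.964)/5.2915=-3.0967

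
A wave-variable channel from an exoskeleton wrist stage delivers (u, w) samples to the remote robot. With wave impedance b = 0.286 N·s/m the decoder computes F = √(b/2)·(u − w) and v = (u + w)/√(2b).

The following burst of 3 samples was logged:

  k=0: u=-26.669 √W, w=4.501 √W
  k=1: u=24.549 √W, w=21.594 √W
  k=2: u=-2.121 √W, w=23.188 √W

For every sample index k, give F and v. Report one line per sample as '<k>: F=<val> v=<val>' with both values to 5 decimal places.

0: F=-11.78704 v=-29.31086
1: F=1.11744 v=61.01095
2: F=-9.57068 v=27.85510

k=0: u−w=-31.17000, u+w=-22.16800; √(b/2)=0.37815, √(2b)=0.75631; F=0.37815×(-31.17)=-11.78704, v=-22.16800/0.75631=-29.31086
k=1: u−w=2.95500, u+w=46.14300; √(b/2)=0.37815, √(2b)=0.75631; F=0.37815×2.955=1.11744, v=46.14300/0.75631=61.01095
k=2: u−w=-25.30900, u+w=21.06700; √(b/2)=0.37815, √(2b)=0.75631; F=0.37815×(-25.309)=-9.57068, v=21.06700/0.75631=27.85510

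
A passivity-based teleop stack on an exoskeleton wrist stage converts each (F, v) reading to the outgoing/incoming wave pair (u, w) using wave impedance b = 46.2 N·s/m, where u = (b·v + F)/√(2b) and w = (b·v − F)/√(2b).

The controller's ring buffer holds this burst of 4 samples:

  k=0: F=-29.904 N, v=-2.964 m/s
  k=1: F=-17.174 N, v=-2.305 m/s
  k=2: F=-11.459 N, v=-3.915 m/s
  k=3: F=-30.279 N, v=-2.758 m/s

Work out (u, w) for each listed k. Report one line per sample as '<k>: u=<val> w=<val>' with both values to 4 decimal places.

0: u=-17.3567 w=-11.1348
1: u=-12.8650 w=-9.2918
2: u=-20.0085 w=-17.6244
3: u=-16.4056 w=-10.1057

k=0: b·v=46.2×(-2.964)=-136.9368; √(2b)=9.6125; u=(-136.9368+(-29.904))/9.6125=-17.3567, w=(-136.9368−(-29.904))/9.6125=-11.1348
k=1: b·v=46.2×(-2.305)=-106.4910; √(2b)=9.6125; u=(-106.4910+(-17.174))/9.6125=-12.8650, w=(-106.4910−(-17.174))/9.6125=-9.2918
k=2: b·v=46.2×(-3.915)=-180.8730; √(2b)=9.6125; u=(-180.8730+(-11.459))/9.6125=-20.0085, w=(-180.8730−(-11.459))/9.6125=-17.6244
k=3: b·v=46.2×(-2.758)=-127.4196; √(2b)=9.6125; u=(-127.4196+(-30.279))/9.6125=-16.4056, w=(-127.4196−(-30.279))/9.6125=-10.1057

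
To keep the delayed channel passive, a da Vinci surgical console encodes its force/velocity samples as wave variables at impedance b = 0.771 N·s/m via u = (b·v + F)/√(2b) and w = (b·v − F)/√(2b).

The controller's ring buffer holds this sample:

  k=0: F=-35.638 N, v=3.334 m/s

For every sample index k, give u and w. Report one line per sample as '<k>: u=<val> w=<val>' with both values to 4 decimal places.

0: u=-26.6293 w=30.7693

k=0: b·v=0.771×3.334=2.5705; √(2b)=1.2418; u=(2.5705+(-35.638))/1.2418=-26.6293, w=(2.5705−(-35.638))/1.2418=30.7693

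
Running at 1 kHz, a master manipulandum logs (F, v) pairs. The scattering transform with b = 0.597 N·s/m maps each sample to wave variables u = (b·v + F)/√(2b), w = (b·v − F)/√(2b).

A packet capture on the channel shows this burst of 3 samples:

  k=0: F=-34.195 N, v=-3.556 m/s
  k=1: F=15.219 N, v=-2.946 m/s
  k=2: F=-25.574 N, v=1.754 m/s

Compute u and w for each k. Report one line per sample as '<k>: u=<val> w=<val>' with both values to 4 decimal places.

k=0: b·v=0.597×(-3.556)=-2.1229; √(2b)=1.0927; u=(-2.1229+(-34.195))/1.0927=-33.2368, w=(-2.1229−(-34.195))/1.0927=29.3511
k=1: b·v=0.597×(-2.946)=-1.7588; √(2b)=1.0927; u=(-1.7588+15.219)/1.0927=12.3183, w=(-1.7588−15.219)/1.0927=-15.5374
k=2: b·v=0.597×1.754=1.0471; √(2b)=1.0927; u=(1.0471+(-25.574))/1.0927=-22.4460, w=(1.0471−(-25.574))/1.0927=24.3626

0: u=-33.2368 w=29.3511
1: u=12.3183 w=-15.5374
2: u=-22.4460 w=24.3626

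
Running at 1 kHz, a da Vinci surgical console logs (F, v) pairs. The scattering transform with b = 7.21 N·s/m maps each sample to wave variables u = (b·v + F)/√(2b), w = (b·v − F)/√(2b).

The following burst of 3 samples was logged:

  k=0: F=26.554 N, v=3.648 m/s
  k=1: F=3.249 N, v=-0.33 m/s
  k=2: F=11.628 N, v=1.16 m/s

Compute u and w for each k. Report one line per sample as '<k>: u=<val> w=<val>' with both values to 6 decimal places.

0: u=13.919137 w=-0.066341
1: u=0.229027 w=-1.482158
2: u=5.264594 w=-0.859648

k=0: b·v=7.21×3.648=26.302080; √(2b)=3.797368; u=(26.302080+26.554)/3.797368=13.919137, w=(26.302080−26.554)/3.797368=-0.066341
k=1: b·v=7.21×(-0.33)=-2.379300; √(2b)=3.797368; u=(-2.379300+3.249)/3.797368=0.229027, w=(-2.379300−3.249)/3.797368=-1.482158
k=2: b·v=7.21×1.16=8.363600; √(2b)=3.797368; u=(8.363600+11.628)/3.797368=5.264594, w=(8.363600−11.628)/3.797368=-0.859648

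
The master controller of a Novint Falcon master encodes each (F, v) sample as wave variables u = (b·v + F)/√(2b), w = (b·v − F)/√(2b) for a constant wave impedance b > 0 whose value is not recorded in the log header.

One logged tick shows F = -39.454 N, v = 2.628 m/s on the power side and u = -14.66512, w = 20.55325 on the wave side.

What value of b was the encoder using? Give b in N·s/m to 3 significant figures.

u + w = 5.8881;  u + w = √(2b)·v, so √(2b) = 5.8881/2.628 = 2.2405.
b = (√(2b))²/2 = 5.0200/2 = 2.5100.
(Check via u − w = 2F/√(2b): u − w = -35.2184, 2F/√(2b) = -35.2184.)

b = 2.51 N·s/m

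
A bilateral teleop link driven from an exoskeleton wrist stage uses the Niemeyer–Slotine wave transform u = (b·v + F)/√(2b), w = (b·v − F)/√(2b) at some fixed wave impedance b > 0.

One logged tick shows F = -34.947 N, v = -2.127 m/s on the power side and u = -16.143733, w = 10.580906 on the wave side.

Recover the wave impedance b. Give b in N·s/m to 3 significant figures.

u + w = -5.562827;  u + w = √(2b)·v, so √(2b) = -5.562827/(-2.127) = 2.615339.
b = (√(2b))²/2 = 6.840000/2 = 3.420000.
(Check via u − w = 2F/√(2b): u − w = -26.724639, 2F/√(2b) = -26.724638.)

b = 3.42 N·s/m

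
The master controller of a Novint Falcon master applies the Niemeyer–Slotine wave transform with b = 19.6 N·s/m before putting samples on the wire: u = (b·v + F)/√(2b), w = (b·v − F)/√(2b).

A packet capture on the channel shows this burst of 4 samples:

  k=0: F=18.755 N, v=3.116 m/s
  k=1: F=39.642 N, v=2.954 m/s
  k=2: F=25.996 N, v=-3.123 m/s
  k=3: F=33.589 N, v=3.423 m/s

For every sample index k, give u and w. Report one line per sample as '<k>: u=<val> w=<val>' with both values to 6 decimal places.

0: u=12.750155 w=6.759090
1: u=15.579069 w=2.915897
2: u=-5.624478 w=-13.928595
3: u=16.080491 w=5.350879

k=0: b·v=19.6×3.116=61.073600; √(2b)=6.260990; u=(61.073600+18.755)/6.260990=12.750155, w=(61.073600−18.755)/6.260990=6.759090
k=1: b·v=19.6×2.954=57.898400; √(2b)=6.260990; u=(57.898400+39.642)/6.260990=15.579069, w=(57.898400−39.642)/6.260990=2.915897
k=2: b·v=19.6×(-3.123)=-61.210800; √(2b)=6.260990; u=(-61.210800+25.996)/6.260990=-5.624478, w=(-61.210800−25.996)/6.260990=-13.928595
k=3: b·v=19.6×3.423=67.090800; √(2b)=6.260990; u=(67.090800+33.589)/6.260990=16.080491, w=(67.090800−33.589)/6.260990=5.350879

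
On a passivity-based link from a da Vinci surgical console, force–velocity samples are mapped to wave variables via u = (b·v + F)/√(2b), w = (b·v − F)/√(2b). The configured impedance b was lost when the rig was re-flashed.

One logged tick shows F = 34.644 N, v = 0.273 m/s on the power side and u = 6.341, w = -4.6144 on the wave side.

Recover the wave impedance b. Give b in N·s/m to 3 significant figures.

u + w = 1.72660;  u + w = √(2b)·v, so √(2b) = 1.72660/0.273 = 6.32454.
b = (√(2b))²/2 = 39.99983/2 = 19.99992.
(Check via u − w = 2F/√(2b): u − w = 10.95540, 2F/√(2b) = 10.95542.)

b = 20 N·s/m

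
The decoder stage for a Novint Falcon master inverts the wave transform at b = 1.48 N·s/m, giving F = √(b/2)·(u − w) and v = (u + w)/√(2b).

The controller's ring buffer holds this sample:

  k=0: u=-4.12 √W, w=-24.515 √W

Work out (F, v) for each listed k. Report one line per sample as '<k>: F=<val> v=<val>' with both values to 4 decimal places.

k=0: u−w=20.3950, u+w=-28.6350; √(b/2)=0.8602, √(2b)=1.7205; F=0.8602×20.395=17.5444, v=-28.6350/1.7205=-16.6438

0: F=17.5444 v=-16.6438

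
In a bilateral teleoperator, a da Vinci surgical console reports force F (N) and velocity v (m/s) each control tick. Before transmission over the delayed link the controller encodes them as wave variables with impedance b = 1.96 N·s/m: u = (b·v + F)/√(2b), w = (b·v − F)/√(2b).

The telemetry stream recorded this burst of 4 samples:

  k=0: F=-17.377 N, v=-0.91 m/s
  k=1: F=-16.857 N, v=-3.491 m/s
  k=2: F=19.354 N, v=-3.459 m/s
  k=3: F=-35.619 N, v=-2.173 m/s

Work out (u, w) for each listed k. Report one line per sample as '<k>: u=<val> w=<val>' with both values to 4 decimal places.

0: u=-9.6776 w=7.8759
1: u=-11.9700 w=5.0582
2: u=6.3510 w=-13.1995
3: u=-20.1415 w=15.8392

k=0: b·v=1.96×(-0.91)=-1.7836; √(2b)=1.9799; u=(-1.7836+(-17.377))/1.9799=-9.6776, w=(-1.7836−(-17.377))/1.9799=7.8759
k=1: b·v=1.96×(-3.491)=-6.8424; √(2b)=1.9799; u=(-6.8424+(-16.857))/1.9799=-11.9700, w=(-6.8424−(-16.857))/1.9799=5.0582
k=2: b·v=1.96×(-3.459)=-6.7796; √(2b)=1.9799; u=(-6.7796+19.354)/1.9799=6.3510, w=(-6.7796−19.354)/1.9799=-13.1995
k=3: b·v=1.96×(-2.173)=-4.2591; √(2b)=1.9799; u=(-4.2591+(-35.619))/1.9799=-20.1415, w=(-4.2591−(-35.619))/1.9799=15.8392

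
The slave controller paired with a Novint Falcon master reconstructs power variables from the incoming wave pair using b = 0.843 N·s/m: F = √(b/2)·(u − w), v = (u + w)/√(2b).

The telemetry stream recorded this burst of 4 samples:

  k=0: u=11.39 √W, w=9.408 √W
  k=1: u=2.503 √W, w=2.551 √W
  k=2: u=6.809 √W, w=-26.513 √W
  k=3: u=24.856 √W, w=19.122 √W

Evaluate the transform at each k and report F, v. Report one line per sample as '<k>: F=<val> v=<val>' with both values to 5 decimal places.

k=0: u−w=1.98200, u+w=20.79800; √(b/2)=0.64923, √(2b)=1.29846; F=0.64923×1.982=1.28677, v=20.79800/1.29846=16.01743
k=1: u−w=-0.04800, u+w=5.05400; √(b/2)=0.64923, √(2b)=1.29846; F=0.64923×(-0.048)=-0.03116, v=5.05400/1.29846=3.89230
k=2: u−w=33.32200, u+w=-19.70400; √(b/2)=0.64923, √(2b)=1.29846; F=0.64923×33.322=21.63365, v=-19.70400/1.29846=-15.17489
k=3: u−w=5.73400, u+w=43.97800; √(b/2)=0.64923, √(2b)=1.29846; F=0.64923×5.734=3.72269, v=43.97800/1.29846=33.86934

0: F=1.28677 v=16.01743
1: F=-0.03116 v=3.89230
2: F=21.63365 v=-15.17489
3: F=3.72269 v=33.86934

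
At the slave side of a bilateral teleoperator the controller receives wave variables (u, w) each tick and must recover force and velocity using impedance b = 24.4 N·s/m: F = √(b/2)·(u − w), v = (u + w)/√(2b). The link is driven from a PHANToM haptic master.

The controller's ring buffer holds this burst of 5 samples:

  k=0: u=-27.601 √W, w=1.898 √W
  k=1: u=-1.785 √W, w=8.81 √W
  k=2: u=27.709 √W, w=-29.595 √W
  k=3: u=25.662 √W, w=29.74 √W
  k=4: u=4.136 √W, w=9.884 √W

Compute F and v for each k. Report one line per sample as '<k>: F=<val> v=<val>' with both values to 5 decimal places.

k=0: u−w=-29.49900, u+w=-25.70300; √(b/2)=3.49285, √(2b)=6.98570; F=3.49285×(-29.499)=-103.03558, v=-25.70300/6.98570=-3.67937
k=1: u−w=-10.59500, u+w=7.02500; √(b/2)=3.49285, √(2b)=6.98570; F=3.49285×(-10.595)=-37.00674, v=7.02500/6.98570=1.00563
k=2: u−w=57.30400, u+w=-1.88600; √(b/2)=3.49285, √(2b)=6.98570; F=3.49285×57.304=200.15427, v=-1.88600/6.98570=-0.26998
k=3: u−w=-4.07800, u+w=55.40200; √(b/2)=3.49285, √(2b)=6.98570; F=3.49285×(-4.078)=-14.24384, v=55.40200/6.98570=7.93077
k=4: u−w=-5.74800, u+w=14.02000; √(b/2)=3.49285, √(2b)=6.98570; F=3.49285×(-5.748)=-20.07690, v=14.02000/6.98570=2.00696

0: F=-103.03558 v=-3.67937
1: F=-37.00674 v=1.00563
2: F=200.15427 v=-0.26998
3: F=-14.24384 v=7.93077
4: F=-20.07690 v=2.00696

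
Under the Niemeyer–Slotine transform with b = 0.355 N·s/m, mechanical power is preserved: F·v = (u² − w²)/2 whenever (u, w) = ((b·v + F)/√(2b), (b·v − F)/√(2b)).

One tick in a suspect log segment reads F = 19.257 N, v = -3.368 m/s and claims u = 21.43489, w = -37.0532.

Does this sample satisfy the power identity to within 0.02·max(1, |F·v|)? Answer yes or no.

F·v = 19.257×(-3.368) = -64.8576 W.
(u² − w²)/2 = (459.4545 − 1372.9396)/2 = -456.7426 W.
|Δ| = 391.8850;  2% of max(1, |F·v|) = 1.2972.

no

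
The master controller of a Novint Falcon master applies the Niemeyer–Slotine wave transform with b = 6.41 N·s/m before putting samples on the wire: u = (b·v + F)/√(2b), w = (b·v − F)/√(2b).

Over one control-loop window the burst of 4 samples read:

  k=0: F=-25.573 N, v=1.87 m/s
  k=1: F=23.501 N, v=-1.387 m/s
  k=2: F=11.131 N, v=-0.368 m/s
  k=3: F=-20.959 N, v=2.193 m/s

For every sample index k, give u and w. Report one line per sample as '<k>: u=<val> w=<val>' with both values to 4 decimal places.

k=0: b·v=6.41×1.87=11.9867; √(2b)=3.5805; u=(11.9867+(-25.573))/3.5805=-3.7945, w=(11.9867−(-25.573))/3.5805=10.4901
k=1: b·v=6.41×(-1.387)=-8.8907; √(2b)=3.5805; u=(-8.8907+23.501)/3.5805=4.0805, w=(-8.8907−23.501)/3.5805=-9.0467
k=2: b·v=6.41×(-0.368)=-2.3589; √(2b)=3.5805; u=(-2.3589+11.131)/3.5805=2.4500, w=(-2.3589−11.131)/3.5805=-3.7676
k=3: b·v=6.41×2.193=14.0571; √(2b)=3.5805; u=(14.0571+(-20.959))/3.5805=-1.9276, w=(14.0571−(-20.959))/3.5805=9.7797

0: u=-3.7945 w=10.4901
1: u=4.0805 w=-9.0467
2: u=2.4500 w=-3.7676
3: u=-1.9276 w=9.7797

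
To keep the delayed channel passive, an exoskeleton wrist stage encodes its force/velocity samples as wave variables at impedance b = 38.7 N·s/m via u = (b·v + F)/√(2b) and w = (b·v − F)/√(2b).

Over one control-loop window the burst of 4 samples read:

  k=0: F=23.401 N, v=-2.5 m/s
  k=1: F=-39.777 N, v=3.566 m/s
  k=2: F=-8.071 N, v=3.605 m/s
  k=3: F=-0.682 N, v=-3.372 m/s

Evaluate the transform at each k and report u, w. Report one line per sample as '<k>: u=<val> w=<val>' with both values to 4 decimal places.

0: u=-8.3373 w=-13.6571
1: u=11.1651 w=20.2076
2: u=14.9405 w=16.7753
3: u=-14.9105 w=-14.7554

k=0: b·v=38.7×(-2.5)=-96.7500; √(2b)=8.7977; u=(-96.7500+23.401)/8.7977=-8.3373, w=(-96.7500−23.401)/8.7977=-13.6571
k=1: b·v=38.7×3.566=138.0042; √(2b)=8.7977; u=(138.0042+(-39.777))/8.7977=11.1651, w=(138.0042−(-39.777))/8.7977=20.2076
k=2: b·v=38.7×3.605=139.5135; √(2b)=8.7977; u=(139.5135+(-8.071))/8.7977=14.9405, w=(139.5135−(-8.071))/8.7977=16.7753
k=3: b·v=38.7×(-3.372)=-130.4964; √(2b)=8.7977; u=(-130.4964+(-0.682))/8.7977=-14.9105, w=(-130.4964−(-0.682))/8.7977=-14.7554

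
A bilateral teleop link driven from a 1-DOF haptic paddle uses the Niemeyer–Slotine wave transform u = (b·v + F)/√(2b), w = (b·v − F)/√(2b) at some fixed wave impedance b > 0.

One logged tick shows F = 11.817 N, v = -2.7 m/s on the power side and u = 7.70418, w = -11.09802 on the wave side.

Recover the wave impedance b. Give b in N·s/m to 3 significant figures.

b = 0.79 N·s/m

u + w = -3.3938;  u + w = √(2b)·v, so √(2b) = -3.3938/(-2.7) = 1.2570.
b = (√(2b))²/2 = 1.5800/2 = 0.7900.
(Check via u − w = 2F/√(2b): u − w = 18.8022, 2F/√(2b) = 18.8022.)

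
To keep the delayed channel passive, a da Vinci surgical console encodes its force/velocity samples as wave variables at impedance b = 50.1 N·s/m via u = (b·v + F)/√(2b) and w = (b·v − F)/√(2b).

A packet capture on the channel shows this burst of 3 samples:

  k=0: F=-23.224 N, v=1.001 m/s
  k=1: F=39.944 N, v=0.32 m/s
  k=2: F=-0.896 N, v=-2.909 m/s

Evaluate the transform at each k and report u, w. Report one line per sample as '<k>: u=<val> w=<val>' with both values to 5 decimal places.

k=0: b·v=50.1×1.001=50.15010; √(2b)=10.01000; u=(50.15010+(-23.224))/10.01000=2.68992, w=(50.15010−(-23.224))/10.01000=7.33008
k=1: b·v=50.1×0.32=16.03200; √(2b)=10.01000; u=(16.03200+39.944)/10.01000=5.59201, w=(16.03200−39.944)/10.01000=-2.38881
k=2: b·v=50.1×(-2.909)=-145.74090; √(2b)=10.01000; u=(-145.74090+(-0.896))/10.01000=-14.64905, w=(-145.74090−(-0.896))/10.01000=-14.47003

0: u=2.68992 w=7.33008
1: u=5.59201 w=-2.38881
2: u=-14.64905 w=-14.47003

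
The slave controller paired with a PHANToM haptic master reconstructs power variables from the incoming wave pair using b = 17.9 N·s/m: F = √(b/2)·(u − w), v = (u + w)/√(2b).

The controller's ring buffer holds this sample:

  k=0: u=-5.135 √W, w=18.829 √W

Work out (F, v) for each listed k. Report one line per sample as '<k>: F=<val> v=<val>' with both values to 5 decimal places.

k=0: u−w=-23.96400, u+w=13.69400; √(b/2)=2.99166, √(2b)=5.98331; F=2.99166×(-23.964)=-71.69202, v=13.69400/5.98331=2.28870

0: F=-71.69202 v=2.28870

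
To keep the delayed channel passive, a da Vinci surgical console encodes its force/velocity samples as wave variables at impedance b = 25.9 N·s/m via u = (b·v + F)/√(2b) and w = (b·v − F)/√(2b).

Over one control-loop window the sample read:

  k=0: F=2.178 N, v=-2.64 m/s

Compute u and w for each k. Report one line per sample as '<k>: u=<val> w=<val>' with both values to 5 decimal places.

k=0: b·v=25.9×(-2.64)=-68.37600; √(2b)=7.19722; u=(-68.37600+2.178)/7.19722=-9.19772, w=(-68.37600−2.178)/7.19722=-9.80295

0: u=-9.19772 w=-9.80295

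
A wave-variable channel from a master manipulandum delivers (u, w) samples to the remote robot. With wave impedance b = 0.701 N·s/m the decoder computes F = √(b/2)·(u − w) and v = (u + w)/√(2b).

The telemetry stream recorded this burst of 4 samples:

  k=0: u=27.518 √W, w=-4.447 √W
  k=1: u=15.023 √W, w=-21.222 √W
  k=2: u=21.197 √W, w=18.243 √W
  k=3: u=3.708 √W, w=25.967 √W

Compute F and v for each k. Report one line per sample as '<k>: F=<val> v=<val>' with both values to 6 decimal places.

0: F=18.924252 v=19.484641
1: F=21.458142 v=-5.235373
2: F=1.748858 v=33.309100
3: F=-13.178005 v=25.062057

k=0: u−w=31.965000, u+w=23.071000; √(b/2)=0.592030, √(2b)=1.184061; F=0.592030×31.965=18.924252, v=23.071000/1.184061=19.484641
k=1: u−w=36.245000, u+w=-6.199000; √(b/2)=0.592030, √(2b)=1.184061; F=0.592030×36.245=21.458142, v=-6.199000/1.184061=-5.235373
k=2: u−w=2.954000, u+w=39.440000; √(b/2)=0.592030, √(2b)=1.184061; F=0.592030×2.954=1.748858, v=39.440000/1.184061=33.309100
k=3: u−w=-22.259000, u+w=29.675000; √(b/2)=0.592030, √(2b)=1.184061; F=0.592030×(-22.259)=-13.178005, v=29.675000/1.184061=25.062057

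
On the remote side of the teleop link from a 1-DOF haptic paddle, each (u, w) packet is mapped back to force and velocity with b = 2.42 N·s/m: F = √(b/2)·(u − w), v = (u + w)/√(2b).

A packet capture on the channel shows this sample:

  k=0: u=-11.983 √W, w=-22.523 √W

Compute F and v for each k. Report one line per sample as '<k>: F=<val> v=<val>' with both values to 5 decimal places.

k=0: u−w=10.54000, u+w=-34.50600; √(b/2)=1.10000, √(2b)=2.20000; F=1.10000×10.54=11.59400, v=-34.50600/2.20000=-15.68455

0: F=11.59400 v=-15.68455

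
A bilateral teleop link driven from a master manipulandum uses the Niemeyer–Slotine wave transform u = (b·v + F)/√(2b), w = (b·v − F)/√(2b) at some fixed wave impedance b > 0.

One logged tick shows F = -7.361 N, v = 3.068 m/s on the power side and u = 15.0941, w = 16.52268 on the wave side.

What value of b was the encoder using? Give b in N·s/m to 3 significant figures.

b = 53.1 N·s/m

u + w = 31.6168;  u + w = √(2b)·v, so √(2b) = 31.6168/3.068 = 10.3053.
b = (√(2b))²/2 = 106.2000/2 = 53.1000.
(Check via u − w = 2F/√(2b): u − w = -1.4286, 2F/√(2b) = -1.4286.)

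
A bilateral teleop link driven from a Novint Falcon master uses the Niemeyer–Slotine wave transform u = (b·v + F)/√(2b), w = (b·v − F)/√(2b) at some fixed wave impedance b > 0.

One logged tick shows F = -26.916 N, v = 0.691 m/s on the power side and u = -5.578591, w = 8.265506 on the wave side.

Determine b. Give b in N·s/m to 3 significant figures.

u + w = 2.686915;  u + w = √(2b)·v, so √(2b) = 2.686915/0.691 = 3.888444.
b = (√(2b))²/2 = 15.119999/2 = 7.559999.
(Check via u − w = 2F/√(2b): u − w = -13.844097, 2F/√(2b) = -13.844097.)

b = 7.56 N·s/m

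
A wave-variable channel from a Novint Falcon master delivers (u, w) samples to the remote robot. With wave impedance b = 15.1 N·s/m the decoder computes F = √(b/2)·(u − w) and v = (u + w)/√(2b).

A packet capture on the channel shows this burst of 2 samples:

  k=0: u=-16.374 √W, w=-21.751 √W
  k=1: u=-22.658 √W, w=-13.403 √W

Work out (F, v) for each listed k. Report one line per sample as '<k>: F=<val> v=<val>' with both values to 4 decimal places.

0: F=14.7745 v=-6.9376
1: F=-25.4302 v=-6.5620

k=0: u−w=5.3770, u+w=-38.1250; √(b/2)=2.7477, √(2b)=5.4955; F=2.7477×5.377=14.7745, v=-38.1250/5.4955=-6.9376
k=1: u−w=-9.2550, u+w=-36.0610; √(b/2)=2.7477, √(2b)=5.4955; F=2.7477×(-9.255)=-25.4302, v=-36.0610/5.4955=-6.5620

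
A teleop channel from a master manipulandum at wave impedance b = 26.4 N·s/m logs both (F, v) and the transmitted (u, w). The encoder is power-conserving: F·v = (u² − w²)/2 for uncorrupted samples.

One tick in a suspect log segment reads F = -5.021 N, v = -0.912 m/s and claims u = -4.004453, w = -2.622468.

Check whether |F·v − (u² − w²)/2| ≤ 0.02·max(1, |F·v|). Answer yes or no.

F·v = (-5.021)×(-0.912) = 4.579152 W.
(u² − w²)/2 = (16.035644 − 6.877338)/2 = 4.579153 W.
|Δ| = 0.000001;  2% of max(1, |F·v|) = 0.091583.

yes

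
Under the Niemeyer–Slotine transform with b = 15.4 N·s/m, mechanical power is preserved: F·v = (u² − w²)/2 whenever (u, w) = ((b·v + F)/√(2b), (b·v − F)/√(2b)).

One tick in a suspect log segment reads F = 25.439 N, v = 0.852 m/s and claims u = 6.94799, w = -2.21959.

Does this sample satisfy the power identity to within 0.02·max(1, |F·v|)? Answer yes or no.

yes

F·v = 25.439×0.852 = 21.67403 W.
(u² − w²)/2 = (48.27457 − 4.92658)/2 = 21.67399 W.
|Δ| = 0.00004;  2% of max(1, |F·v|) = 0.43348.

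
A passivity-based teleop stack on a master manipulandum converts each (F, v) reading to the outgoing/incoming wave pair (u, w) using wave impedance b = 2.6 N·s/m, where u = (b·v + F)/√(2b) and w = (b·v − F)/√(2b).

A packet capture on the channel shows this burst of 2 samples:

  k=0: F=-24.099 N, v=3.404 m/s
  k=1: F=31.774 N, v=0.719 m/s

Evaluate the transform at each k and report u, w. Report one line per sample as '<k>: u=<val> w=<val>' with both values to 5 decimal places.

k=0: b·v=2.6×3.404=8.85040; √(2b)=2.28035; u=(8.85040+(-24.099))/2.28035=-6.68695, w=(8.85040−(-24.099))/2.28035=14.44927
k=1: b·v=2.6×0.719=1.86940; √(2b)=2.28035; u=(1.86940+31.774)/2.28035=14.75361, w=(1.86940−31.774)/2.28035=-13.11403

0: u=-6.68695 w=14.44927
1: u=14.75361 w=-13.11403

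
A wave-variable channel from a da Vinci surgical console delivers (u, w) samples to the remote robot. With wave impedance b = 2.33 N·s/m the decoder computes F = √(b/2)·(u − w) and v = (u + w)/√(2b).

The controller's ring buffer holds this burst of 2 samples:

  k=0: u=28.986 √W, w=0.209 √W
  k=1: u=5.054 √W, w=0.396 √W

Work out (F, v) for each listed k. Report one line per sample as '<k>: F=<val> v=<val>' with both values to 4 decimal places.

k=0: u−w=28.7770, u+w=29.1950; √(b/2)=1.0794, √(2b)=2.1587; F=1.0794×28.777=31.0605, v=29.1950/2.1587=13.5243
k=1: u−w=4.6580, u+w=5.4500; √(b/2)=1.0794, √(2b)=2.1587; F=1.0794×4.658=5.0276, v=5.4500/2.1587=2.5247

0: F=31.0605 v=13.5243
1: F=5.0276 v=2.5247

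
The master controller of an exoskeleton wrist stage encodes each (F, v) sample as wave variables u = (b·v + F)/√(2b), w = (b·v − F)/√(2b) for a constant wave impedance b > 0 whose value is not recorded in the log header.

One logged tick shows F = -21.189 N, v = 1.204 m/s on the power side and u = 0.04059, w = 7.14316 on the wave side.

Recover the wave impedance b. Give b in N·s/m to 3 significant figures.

u + w = 7.18375;  u + w = √(2b)·v, so √(2b) = 7.18375/1.204 = 5.96657.
b = (√(2b))²/2 = 35.59995/2 = 17.79998.
(Check via u − w = 2F/√(2b): u − w = -7.10257, 2F/√(2b) = -7.10257.)

b = 17.8 N·s/m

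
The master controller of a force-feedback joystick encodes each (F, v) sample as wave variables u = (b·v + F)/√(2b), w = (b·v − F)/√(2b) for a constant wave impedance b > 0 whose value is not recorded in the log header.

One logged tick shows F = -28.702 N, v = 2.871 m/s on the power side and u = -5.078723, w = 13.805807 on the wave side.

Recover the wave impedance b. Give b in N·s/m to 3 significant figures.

u + w = 8.727084;  u + w = √(2b)·v, so √(2b) = 8.727084/2.871 = 3.039737.
b = (√(2b))²/2 = 9.239999/2 = 4.620000.
(Check via u − w = 2F/√(2b): u − w = -18.884530, 2F/√(2b) = -18.884531.)

b = 4.62 N·s/m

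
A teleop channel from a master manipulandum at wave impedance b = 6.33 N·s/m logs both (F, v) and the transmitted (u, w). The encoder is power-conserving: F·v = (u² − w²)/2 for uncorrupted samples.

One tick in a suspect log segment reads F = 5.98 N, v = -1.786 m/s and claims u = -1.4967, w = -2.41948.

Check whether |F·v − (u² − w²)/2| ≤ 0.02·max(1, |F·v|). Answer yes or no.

F·v = 5.98×(-1.786) = -10.6803 W.
(u² − w²)/2 = (2.2401 − 5.8539)/2 = -1.8069 W.
|Δ| = 8.8734;  2% of max(1, |F·v|) = 0.2136.

no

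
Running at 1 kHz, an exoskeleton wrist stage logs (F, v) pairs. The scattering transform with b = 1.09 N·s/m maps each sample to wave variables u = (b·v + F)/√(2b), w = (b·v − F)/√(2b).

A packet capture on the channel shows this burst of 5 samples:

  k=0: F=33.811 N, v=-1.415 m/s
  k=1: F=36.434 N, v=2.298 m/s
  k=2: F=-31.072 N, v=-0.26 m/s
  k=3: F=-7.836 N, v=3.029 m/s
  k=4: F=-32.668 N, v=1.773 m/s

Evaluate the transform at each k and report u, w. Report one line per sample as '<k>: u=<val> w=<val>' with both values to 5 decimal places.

k=0: b·v=1.09×(-1.415)=-1.54235; √(2b)=1.47648; u=(-1.54235+33.811)/1.47648=21.85509, w=(-1.54235−33.811)/1.47648=-23.94431
k=1: b·v=1.09×2.298=2.50482; √(2b)=1.47648; u=(2.50482+36.434)/1.47648=26.37270, w=(2.50482−36.434)/1.47648=-22.97974
k=2: b·v=1.09×(-0.26)=-0.28340; √(2b)=1.47648; u=(-0.28340+(-31.072))/1.47648=-21.23656, w=(-0.28340−(-31.072))/1.47648=20.85267
k=3: b·v=1.09×3.029=3.30161; √(2b)=1.47648; u=(3.30161+(-7.836))/1.47648=-3.07108, w=(3.30161−(-7.836))/1.47648=7.54334
k=4: b·v=1.09×1.773=1.93257; √(2b)=1.47648; u=(1.93257+(-32.668))/1.47648=-20.81666, w=(1.93257−(-32.668))/1.47648=23.43446

0: u=21.85509 w=-23.94431
1: u=26.37270 w=-22.97974
2: u=-21.23656 w=20.85267
3: u=-3.07108 w=7.54334
4: u=-20.81666 w=23.43446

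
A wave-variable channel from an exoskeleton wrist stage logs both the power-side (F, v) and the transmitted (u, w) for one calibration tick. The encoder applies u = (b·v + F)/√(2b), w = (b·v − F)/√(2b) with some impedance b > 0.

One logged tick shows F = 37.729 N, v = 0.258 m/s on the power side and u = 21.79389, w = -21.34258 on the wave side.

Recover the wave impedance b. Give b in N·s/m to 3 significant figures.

u + w = 0.45131;  u + w = √(2b)·v, so √(2b) = 0.45131/0.258 = 1.74926.
b = (√(2b))²/2 = 3.05992/2 = 1.52996.
(Check via u − w = 2F/√(2b): u − w = 43.13647, 2F/√(2b) = 43.13701.)

b = 1.53 N·s/m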